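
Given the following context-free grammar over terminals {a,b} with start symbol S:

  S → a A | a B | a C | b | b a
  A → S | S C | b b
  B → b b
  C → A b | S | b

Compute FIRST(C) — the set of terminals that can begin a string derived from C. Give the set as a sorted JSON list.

Compute FIRST by fixpoint:
pass 1:
  A via A→b b: +{b}
  B via B→b b: +{b}
  C via C→A b: +{b}
  S via S→a A: +{a}
  S via S→b: +{b}
  FIRST[S]={a,b}  FIRST[A]={b}  FIRST[B]={b}  FIRST[C]={b}
pass 2:
  A via A→S: +{a}
  C via C→A b: +{a}
  FIRST[S]={a,b}  FIRST[A]={a,b}  FIRST[B]={b}  FIRST[C]={a,b}
pass 3: (stable)
  FIRST[S]={a,b}  FIRST[A]={a,b}  FIRST[B]={b}  FIRST[C]={a,b}

FIRST(C) = ["a", "b"]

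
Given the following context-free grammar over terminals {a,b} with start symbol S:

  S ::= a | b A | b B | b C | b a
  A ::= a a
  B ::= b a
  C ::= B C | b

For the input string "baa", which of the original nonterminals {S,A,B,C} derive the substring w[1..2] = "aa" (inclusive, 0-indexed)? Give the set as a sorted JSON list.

CNF form of G:
  S -> T1 A | T1 B | T1 C | T1 T0 | a
  A -> T0 T0
  B -> T1 T0
  C -> B C | b
  T0 -> a
  T1 -> b

CYK table (by increasing span) — only the sub-triangle for w[1..2]:
  cell(1,1) a: {S,T0}  orig:{S}
  cell(2,2) a: {S,T0}  orig:{S}
  cell(1,2) aa: {A}

Original NTs in T[1,2] deriving "aa": ["A"]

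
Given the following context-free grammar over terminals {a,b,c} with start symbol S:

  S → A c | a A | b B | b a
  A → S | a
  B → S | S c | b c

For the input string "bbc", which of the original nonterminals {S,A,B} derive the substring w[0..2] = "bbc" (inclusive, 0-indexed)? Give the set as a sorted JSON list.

Convert to CNF:
  S -> A T0 | T1 A | T2 B | T2 T1
  A -> A T0 | T1 A | T2 B | T2 T1 | a
  B -> A T0 | S T0 | T1 A | T2 B | T2 T0 | T2 T1
  T0 -> c
  T1 -> a
  T2 -> b

CYK table (by increasing span) — only the sub-triangle for w[0..2]:
  T[0,0] 'b' = {T2}  orig:{}
  T[1,1] 'b' = {T2}  orig:{}
  T[2,2] 'c' = {T0}  orig:{}
  T[0,1] 'bb' = ∅
  T[1,2] 'bc' = {B}
  T[0,2] 'bbc' = {A,B,S}

Original NTs in T[0,2] deriving "bbc": ["A", "B", "S"]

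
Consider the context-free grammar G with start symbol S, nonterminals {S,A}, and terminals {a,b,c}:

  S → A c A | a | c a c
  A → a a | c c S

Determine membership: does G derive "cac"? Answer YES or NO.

CNF form of G:
  S -> A X3 | T1 X4 | a
  A -> T0 T0 | T1 X2
  T0 -> a
  T1 -> c
  X2 -> T1 S
  X3 -> T1 A
  X4 -> T0 T1

Fill CYK table bottom-up:
  T[0,0] 'c' = {T1}  orig:{}
  T[1,1] 'a' = {S,T0}  orig:{S}
  T[2,2] 'c' = {T1}  orig:{}
  T[0,1] 'ca' = {X2}  orig:{}
  T[1,2] 'ac' = {X4}  orig:{}
  T[0,2] 'cac' = {S}

S ∈ T[0,2] ⇒ YES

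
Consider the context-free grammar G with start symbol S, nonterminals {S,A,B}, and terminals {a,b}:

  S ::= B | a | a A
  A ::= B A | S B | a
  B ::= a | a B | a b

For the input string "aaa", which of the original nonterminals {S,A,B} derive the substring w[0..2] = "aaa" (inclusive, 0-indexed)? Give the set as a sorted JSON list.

Convert to CNF:
  S -> T0 A | T0 B | T0 T1 | a
  A -> B A | S B | a
  B -> T0 B | T0 T1 | a
  T0 -> a
  T1 -> b

Fill CYK table bottom-up (cells [i..j] with 0 ≤ i ≤ j ≤ 2 only):
  T[0,0] 'a' = {A,B,S,T0}  orig:{A,B,S}
  T[1,1] 'a' = {A,B,S,T0}  orig:{A,B,S}
  T[2,2] 'a' = {A,B,S,T0}  orig:{A,B,S}
  T[0,1] 'aa' = {A,B,S}
  T[1,2] 'aa' = {A,B,S}
  T[0,2] 'aaa' = {A,B,S}

Original NTs in T[0,2] deriving "aaa": ["A", "B", "S"]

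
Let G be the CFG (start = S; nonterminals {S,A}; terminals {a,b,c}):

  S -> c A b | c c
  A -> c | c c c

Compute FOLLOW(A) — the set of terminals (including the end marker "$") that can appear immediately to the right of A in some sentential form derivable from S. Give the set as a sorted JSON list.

FIRST sets, iterate to fixpoint:
[1]
  A via A→c: +{c}
  S via S→c A b: +{c}
  FIRST[S]={c}  FIRST[A]={c}
[2] (stable)
  FIRST[S]={c}  FIRST[A]={c}

FOLLOW sets:
FOLLOW(S) := {$}
pass 1:
  S→c A b: FOLLOW(A) ⊇ FIRST(b) = {b}; new: +{b}
  FOLLOW(S)={$}  FOLLOW(A)={b}
pass 2: (stable)
  FOLLOW(S)={$}  FOLLOW(A)={b}

FOLLOW(A) = ["b"]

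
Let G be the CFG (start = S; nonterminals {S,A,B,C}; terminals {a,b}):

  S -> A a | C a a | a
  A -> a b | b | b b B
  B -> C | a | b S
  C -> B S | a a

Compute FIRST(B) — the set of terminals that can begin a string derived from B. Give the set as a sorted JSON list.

FIRST sets, iterate to fixpoint:
pass 1:
  A via A→a b: +{a}
  A via A→b: +{b}
  B via B→a: +{a}
  B via B→b S: +{b}
  C via C→B S: +{a,b}
  S via S→A a: +{a,b}
  S: {a,b}  A: {a,b}  B: {a,b}  C: {a,b}
pass 2: done
  S: {a,b}  A: {a,b}  B: {a,b}  C: {a,b}

FIRST(B) = ["a", "b"]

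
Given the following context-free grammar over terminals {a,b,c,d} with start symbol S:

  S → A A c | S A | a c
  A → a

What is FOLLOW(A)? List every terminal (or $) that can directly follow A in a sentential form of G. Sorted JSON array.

Compute FIRST by fixpoint:
[1]
  A via A→a: +{a}
  S via S→A A c: +{a}
  FIRST(S)={a}  FIRST(A)={a}
[2] (stable)
  FIRST(S)={a}  FIRST(A)={a}

Compute FOLLOW by fixpoint:
FOLLOW(S) := {$}
round 1:
  S→A A c: FOLLOW(A) ⊇ FIRST(A) = {a}; new: +{a}
  S→A A c: FOLLOW(A) ⊇ FIRST(c) = {c}; new: +{c}
  S→S A: FOLLOW(S) ⊇ FIRST(A) = {a}; new: +{a}
  S→S A: FOLLOW(A) ⊇ FOLLOW(S) ⊇ {$,a}; new: +{$}
  S: {$,a}  A: {$,a,c}
round 2: (stable)
  S: {$,a}  A: {$,a,c}

FOLLOW(A) = ["$", "a", "c"]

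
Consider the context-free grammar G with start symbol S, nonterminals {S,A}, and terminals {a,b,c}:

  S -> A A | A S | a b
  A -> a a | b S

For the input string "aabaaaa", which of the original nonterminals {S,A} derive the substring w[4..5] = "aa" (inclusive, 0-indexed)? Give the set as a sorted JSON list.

CNF form of G:
  S -> A A | A S | T0 T1
  A -> T0 T0 | T1 S
  T0 -> a
  T1 -> b

CYK fill (cells [i..j] with 4 ≤ i ≤ j ≤ 5 only):
  T[4,4] 'a' = {T0}  orig:{}
  T[5,5] 'a' = {T0}  orig:{}
  T[4,5] 'aa' = {A}

Original NTs in T[4,5] deriving "aa": ["A"]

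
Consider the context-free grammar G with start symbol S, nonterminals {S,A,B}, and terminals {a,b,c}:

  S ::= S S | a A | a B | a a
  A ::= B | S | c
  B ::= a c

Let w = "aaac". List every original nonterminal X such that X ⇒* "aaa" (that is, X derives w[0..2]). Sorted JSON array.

Convert to CNF:
  S -> S S | T0 A | T0 B | T0 T0
  A -> S S | T0 A | T0 B | T0 T0 | T0 T1 | c
  B -> T0 T1
  T0 -> a
  T1 -> c

Fill CYK table bottom-up, restricted to cells inside w[0..2]:
  T[0,0] 'a' = {T0}  orig:{}
  T[1,1] 'a' = {T0}  orig:{}
  T[2,2] 'a' = {T0}  orig:{}
  T[0,1] 'aa' = {A,S}
  T[1,2] 'aa' = {A,S}
  T[0,2] 'aaa' = {A,S}

Original NTs in T[0,2] deriving "aaa": ["A", "S"]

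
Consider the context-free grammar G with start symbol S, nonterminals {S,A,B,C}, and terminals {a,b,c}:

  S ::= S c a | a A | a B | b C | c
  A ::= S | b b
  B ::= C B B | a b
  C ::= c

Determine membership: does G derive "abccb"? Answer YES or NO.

CNF form of G:
  S -> S X5 | T1 A | T1 B | T2 C | c
  A -> S X3 | T1 A | T1 B | T2 C | T2 T2 | c
  B -> C X4 | T1 T2
  C -> c
  T0 -> c
  T1 -> a
  T2 -> b
  X3 -> T0 T1
  X4 -> B B
  X5 -> T0 T1

CYK fill:
  cell(0,0) a: {T1}  orig:{}
  cell(1,1) b: {T2}  orig:{}
  cell(2,2) c: {A,C,S,T0}  orig:{A,C,S}
  cell(3,3) c: {A,C,S,T0}  orig:{A,C,S}
  cell(4,4) b: {T2}  orig:{}
  cell(0,1) ab: {B}
  cell(1,2) bc: {A,S}
  cell(2,3) cc: ∅
  cell(3,4) cb: ∅
  cell(0,2) abc: {A,S}
  cell(1,3) bcc: ∅
  cell(2,4) ccb: ∅
  cell(0,3) abcc: ∅
  cell(1,4) bccb: ∅
  cell(0,4) abccb: ∅

S ∉ T[0,4] ⇒ NO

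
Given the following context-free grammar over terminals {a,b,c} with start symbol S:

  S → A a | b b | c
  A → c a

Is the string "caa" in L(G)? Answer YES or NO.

CNF form of G:
  S -> A T1 | T2 T2 | c
  A -> T0 T1
  T0 -> c
  T1 -> a
  T2 -> b

CYK table (by increasing span):
  T[0,0] 'c' = {S,T0}  orig:{S}
  T[1,1] 'a' = {T1}  orig:{}
  T[2,2] 'a' = {T1}  orig:{}
  T[0,1] 'ca' = {A}
  T[1,2] 'aa' = ∅
  T[0,2] 'caa' = {S}

S ∈ T[0,2] ⇒ YES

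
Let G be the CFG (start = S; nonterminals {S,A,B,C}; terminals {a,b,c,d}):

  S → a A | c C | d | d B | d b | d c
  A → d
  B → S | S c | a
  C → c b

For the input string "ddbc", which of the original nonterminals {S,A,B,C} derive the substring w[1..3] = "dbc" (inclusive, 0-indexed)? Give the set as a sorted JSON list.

Convert to CNF:
  S -> T0 C | T1 A | T2 B | T2 T0 | T2 T3 | d
  A -> d
  B -> S T0 | T0 C | T1 A | T2 B | T2 T0 | T2 T3 | a | d
  C -> T0 T3
  T0 -> c
  T1 -> a
  T2 -> d
  T3 -> b

CYK fill — only the sub-triangle for w[1..3]:
  [1..1]={A,B,S,T2}  "d"  orig:{A,B,S}
  [2..2]={T3}  "b"  orig:{}
  [3..3]={T0}  "c"  orig:{}
  [1..2]={B,S}  "db"
  [2..3]=∅  "bc"
  [1..3]={B}  "dbc"

Original NTs in T[1,3] deriving "dbc": ["B"]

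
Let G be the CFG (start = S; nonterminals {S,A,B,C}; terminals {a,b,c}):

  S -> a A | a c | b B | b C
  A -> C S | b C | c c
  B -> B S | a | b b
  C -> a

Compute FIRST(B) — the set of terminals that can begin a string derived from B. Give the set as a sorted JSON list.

FIRST sets, iterate to fixpoint:
[1]
  A via A→b C: +{b}
  A via A→c c: +{c}
  B via B→a: +{a}
  B via B→b b: +{b}
  C via C→a: +{a}
  S via S→a A: +{a}
  S via S→b B: +{b}
  FIRST(S)={a,b}  FIRST(A)={b,c}  FIRST(B)={a,b}  FIRST(C)={a}
[2]
  A via A→C S: +{a}
  FIRST(S)={a,b}  FIRST(A)={a,b,c}  FIRST(B)={a,b}  FIRST(C)={a}
[3] (stable)
  FIRST(S)={a,b}  FIRST(A)={a,b,c}  FIRST(B)={a,b}  FIRST(C)={a}

FIRST(B) = ["a", "b"]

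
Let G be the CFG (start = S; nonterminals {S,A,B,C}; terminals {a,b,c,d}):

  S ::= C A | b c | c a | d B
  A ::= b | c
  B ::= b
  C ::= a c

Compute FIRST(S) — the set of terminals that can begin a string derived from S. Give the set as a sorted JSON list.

FIRST sets, iterate to fixpoint:
round 1:
  A via A→b: +{b}
  A via A→c: +{c}
  B via B→b: +{b}
  C via C→a c: +{a}
  S via S→C A: +{a}
  S via S→b c: +{b}
  S via S→c a: +{c}
  S via S→d B: +{d}
  FIRST[S]={a,b,c,d}  FIRST[A]={b,c}  FIRST[B]={b}  FIRST[C]={a}
round 2: done
  FIRST[S]={a,b,c,d}  FIRST[A]={b,c}  FIRST[B]={b}  FIRST[C]={a}

FIRST(S) = ["a", "b", "c", "d"]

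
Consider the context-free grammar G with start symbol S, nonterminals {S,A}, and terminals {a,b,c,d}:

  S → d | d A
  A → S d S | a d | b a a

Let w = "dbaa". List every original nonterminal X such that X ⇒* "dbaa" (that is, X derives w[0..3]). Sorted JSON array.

CNF form of G:
  S -> T0 A | d
  A -> S X3 | T1 T0 | T2 X4
  T0 -> d
  T1 -> a
  T2 -> b
  X3 -> T0 S
  X4 -> T1 T1

Fill CYK table bottom-up, restricted to cells inside w[0..3]:
  T[0,0] 'd' = {S,T0}  orig:{S}
  T[1,1] 'b' = {T2}  orig:{}
  T[2,2] 'a' = {T1}  orig:{}
  T[3,3] 'a' = {T1}  orig:{}
  T[0,1] 'db' = ∅
  T[1,2] 'ba' = ∅
  T[2,3] 'aa' = {X4}  orig:{}
  T[0,2] 'dba' = ∅
  T[1,3] 'baa' = {A}
  T[0,3] 'dbaa' = {S}

Original NTs in T[0,3] deriving "dbaa": ["S"]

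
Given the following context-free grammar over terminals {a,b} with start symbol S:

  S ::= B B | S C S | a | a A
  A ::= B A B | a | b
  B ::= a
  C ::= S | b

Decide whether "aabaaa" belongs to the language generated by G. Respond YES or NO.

CNF form of G:
  S -> B B | S X3 | T0 A | a
  A -> B X1 | a | b
  B -> a
  C -> B B | S X2 | T0 A | a | b
  T0 -> a
  X1 -> A B
  X2 -> C S
  X3 -> C S

CYK fill:
  [0..0]={A,B,C,S,T0}  "a"  orig:{A,B,C,S}
  [1..1]={A,B,C,S,T0}  "a"  orig:{A,B,C,S}
  [2..2]={A,C}  "b"
  [3..3]={A,B,C,S,T0}  "a"  orig:{A,B,C,S}
  [4..4]={A,B,C,S,T0}  "a"  orig:{A,B,C,S}
  [5..5]={A,B,C,S,T0}  "a"  orig:{A,B,C,S}
  [0..1]={C,S,X1,X2,X3}  "aa"  orig:{C,S}
  [1..2]={C,S}  "ab"
  [2..3]={X1,X2,X3}  "ba"  orig:{}
  [3..4]={C,S,X1,X2,X3}  "aa"  orig:{C,S}
  [4..5]={C,S,X1,X2,X3}  "aa"  orig:{C,S}
  [0..2]={X2,X3}  "aab"  orig:{}
  [1..3]={A,C,S,X2,X3}  "aba"  orig:{A,C,S}
  [2..4]={X2,X3}  "baa"  orig:{}
  [3..5]={A,C,S,X2,X3}  "aaa"  orig:{A,C,S}
  [0..3]={C,S,X2,X3}  "aaba"  orig:{C,S}
  [1..4]={C,S,X1,X2,X3}  "abaa"  orig:{C,S}
  [2..5]={X2,X3}  "baaa"  orig:{}
  [0..4]={A,C,S,X2,X3}  "aabaa"  orig:{A,C,S}
  [1..5]={C,S,X2,X3}  "abaaa"  orig:{C,S}
  [0..5]={C,S,X1,X2,X3}  "aabaaa"  orig:{C,S}

S ∈ T[0,5] ⇒ YES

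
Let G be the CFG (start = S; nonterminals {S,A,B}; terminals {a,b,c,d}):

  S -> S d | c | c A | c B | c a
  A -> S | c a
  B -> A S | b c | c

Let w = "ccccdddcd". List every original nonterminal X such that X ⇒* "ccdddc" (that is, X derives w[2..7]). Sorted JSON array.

Convert to CNF:
  S -> S T0 | T1 A | T1 B | T1 T2 | c
  A -> S T0 | T1 A | T1 B | T1 T2 | c
  B -> A S | T3 T1 | c
  T0 -> d
  T1 -> c
  T2 -> a
  T3 -> b

CYK table (by increasing span), restricted to cells inside w[2..7]:
  [2..2]={A,B,S,T1}  "c"  orig:{A,B,S}
  [3..3]={A,B,S,T1}  "c"  orig:{A,B,S}
  [4..4]={T0}  "d"  orig:{}
  [5..5]={T0}  "d"  orig:{}
  [6..6]={T0}  "d"  orig:{}
  [7..7]={A,B,S,T1}  "c"  orig:{A,B,S}
  [2..3]={A,B,S}  "cc"
  [3..4]={A,S}  "cd"
  [4..5]=∅  "dd"
  [5..6]=∅  "dd"
  [6..7]=∅  "dc"
  [2..4]={A,B,S}  "ccd"
  [3..5]={A,S}  "cdd"
  [4..6]=∅  "ddd"
  [5..7]=∅  "ddc"
  [2..5]={A,B,S}  "ccdd"
  [3..6]={A,S}  "cddd"
  [4..7]=∅  "dddc"
  [2..6]={A,B,S}  "ccddd"
  [3..7]={B}  "cdddc"
  [2..7]={A,B,S}  "ccdddc"

Original NTs in T[2,7] deriving "ccdddc": ["A", "B", "S"]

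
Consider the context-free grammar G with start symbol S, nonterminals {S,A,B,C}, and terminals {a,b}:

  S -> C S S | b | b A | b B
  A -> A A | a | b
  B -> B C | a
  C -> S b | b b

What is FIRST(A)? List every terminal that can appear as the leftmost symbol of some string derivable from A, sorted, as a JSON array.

Compute FIRST by fixpoint:
iter 1:
  A via A→a: +{a}
  A via A→b: +{b}
  B via B→a: +{a}
  C via C→b b: +{b}
  S via S→C S S: +{b}
  FIRST(S)={b}  FIRST(A)={a,b}  FIRST(B)={a}  FIRST(C)={b}
iter 2: — fixpoint
  FIRST(S)={b}  FIRST(A)={a,b}  FIRST(B)={a}  FIRST(C)={b}

FIRST(A) = ["a", "b"]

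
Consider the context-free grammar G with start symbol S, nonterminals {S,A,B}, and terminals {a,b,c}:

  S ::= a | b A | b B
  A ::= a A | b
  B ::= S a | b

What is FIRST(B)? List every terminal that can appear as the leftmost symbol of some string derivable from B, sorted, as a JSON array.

FIRST sets, iterate to fixpoint:
iter 1:
  A via A→a A: +{a}
  A via A→b: +{b}
  B via B→b: +{b}
  S via S→a: +{a}
  S via S→b A: +{b}
  FIRST(S)={a,b}  FIRST(A)={a,b}  FIRST(B)={b}
iter 2:
  B via B→S a: +{a}
  FIRST(S)={a,b}  FIRST(A)={a,b}  FIRST(B)={a,b}
iter 3: done
  FIRST(S)={a,b}  FIRST(A)={a,b}  FIRST(B)={a,b}

FIRST(B) = ["a", "b"]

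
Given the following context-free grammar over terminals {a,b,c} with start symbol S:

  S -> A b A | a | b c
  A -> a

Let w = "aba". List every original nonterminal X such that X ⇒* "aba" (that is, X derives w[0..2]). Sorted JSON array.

CNF form of G:
  S -> A X2 | T0 T1 | a
  A -> a
  T0 -> b
  T1 -> c
  X2 -> T0 A

CYK table (by increasing span), restricted to cells inside w[0..2]:
  cell(0,0) a: {A,S}
  cell(1,1) b: {T0}  orig:{}
  cell(2,2) a: {A,S}
  cell(0,1) ab: ∅
  cell(1,2) ba: {X2}  orig:{}
  cell(0,2) aba: {S}

Original NTs in T[0,2] deriving "aba": ["S"]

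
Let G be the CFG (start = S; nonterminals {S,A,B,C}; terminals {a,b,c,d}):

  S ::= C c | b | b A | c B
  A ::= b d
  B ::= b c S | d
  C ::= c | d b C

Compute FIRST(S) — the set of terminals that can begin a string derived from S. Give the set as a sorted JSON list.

Compute FIRST by fixpoint:
iter 1:
  A via A→b d: +{b}
  B via B→b c S: +{b}
  B via B→d: +{d}
  C via C→c: +{c}
  C via C→d b C: +{d}
  S via S→C c: +{c,d}
  S via S→b: +{b}
  FIRST(S)={b,c,d}  FIRST(A)={b}  FIRST(B)={b,d}  FIRST(C)={c,d}
iter 2: (stable)
  FIRST(S)={b,c,d}  FIRST(A)={b}  FIRST(B)={b,d}  FIRST(C)={c,d}

FIRST(S) = ["b", "c", "d"]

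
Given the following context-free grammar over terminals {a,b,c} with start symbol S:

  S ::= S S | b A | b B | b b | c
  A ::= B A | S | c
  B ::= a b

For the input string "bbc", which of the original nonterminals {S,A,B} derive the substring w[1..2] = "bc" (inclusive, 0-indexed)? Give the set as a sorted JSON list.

CNF form of G:
  S -> S S | T0 A | T0 B | T0 T0 | c
  A -> B A | S S | T0 A | T0 B | T0 T0 | c
  B -> T1 T0
  T0 -> b
  T1 -> a

CYK fill — only the sub-triangle for w[1..2]:
  [1..1]={T0}  "b"  orig:{}
  [2..2]={A,S}  "c"
  [1..2]={A,S}  "bc"

Original NTs in T[1,2] deriving "bc": ["A", "S"]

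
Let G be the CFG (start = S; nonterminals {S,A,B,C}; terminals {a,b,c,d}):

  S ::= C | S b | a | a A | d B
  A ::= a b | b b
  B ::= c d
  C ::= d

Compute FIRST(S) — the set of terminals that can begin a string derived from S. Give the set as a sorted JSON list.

FIRST sets, iterate to fixpoint:
pass 1:
  A via A→a b: +{a}
  A via A→b b: +{b}
  B via B→c d: +{c}
  C via C→d: +{d}
  S via S→C: +{d}
  S via S→a: +{a}
  S: {a,d}  A: {a,b}  B: {c}  C: {d}
pass 2: (no change)
  S: {a,d}  A: {a,b}  B: {c}  C: {d}

FIRST(S) = ["a", "d"]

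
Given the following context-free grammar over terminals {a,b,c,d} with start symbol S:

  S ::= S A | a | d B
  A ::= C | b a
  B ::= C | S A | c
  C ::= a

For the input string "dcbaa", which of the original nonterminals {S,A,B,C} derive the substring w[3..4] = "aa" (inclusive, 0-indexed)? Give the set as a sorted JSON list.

Convert to CNF:
  S -> S A | T2 B | a
  A -> T0 T1 | a
  B -> S A | a | c
  C -> a
  T0 -> b
  T1 -> a
  T2 -> d

Fill CYK table bottom-up, restricted to cells inside w[3..4]:
  T[3,3] 'a' = {A,B,C,S,T1}  orig:{A,B,C,S}
  T[4,4] 'a' = {A,B,C,S,T1}  orig:{A,B,C,S}
  T[3,4] 'aa' = {B,S}

Original NTs in T[3,4] deriving "aa": ["B", "S"]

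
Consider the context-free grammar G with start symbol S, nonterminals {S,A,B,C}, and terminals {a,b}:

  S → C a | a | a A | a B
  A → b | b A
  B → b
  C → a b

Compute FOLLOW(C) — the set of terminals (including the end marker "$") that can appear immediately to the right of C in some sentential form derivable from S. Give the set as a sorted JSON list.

Compute FIRST by fixpoint:
pass 1:
  A via A→b: +{b}
  B via B→b: +{b}
  C via C→a b: +{a}
  S via S→C a: +{a}
  FIRST[S]={a}  FIRST[A]={b}  FIRST[B]={b}  FIRST[C]={a}
pass 2: (stable)
  FIRST[S]={a}  FIRST[A]={b}  FIRST[B]={b}  FIRST[C]={a}

FOLLOW iteration:
FOLLOW(S) := {$}
iter 1:
  S→C a: FOLLOW(C) ⊇ FIRST(a) = {a}; new: +{a}
  S→a A: FOLLOW(A) ⊇ FOLLOW(S) ⊇ {$}; new: +{$}
  S→a B: FOLLOW(B) ⊇ FOLLOW(S) ⊇ {$}; new: +{$}
  S: {$}  A: {$}  B: {$}  C: {a}
iter 2: (stable)
  S: {$}  A: {$}  B: {$}  C: {a}

FOLLOW(C) = ["a"]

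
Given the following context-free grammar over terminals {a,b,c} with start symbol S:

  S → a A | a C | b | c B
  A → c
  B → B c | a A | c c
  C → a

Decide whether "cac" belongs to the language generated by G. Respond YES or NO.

CNF form of G:
  S -> T0 B | T1 A | T1 C | b
  A -> c
  B -> B T0 | T0 T0 | T1 A
  C -> a
  T0 -> c
  T1 -> a

CYK table (by increasing span):
  cell(0,0) c: {A,T0}  orig:{A}
  cell(1,1) a: {C,T1}  orig:{C}
  cell(2,2) c: {A,T0}  orig:{A}
  cell(0,1) ca: ∅
  cell(1,2) ac: {B,S}
  cell(0,2) cac: {S}

S ∈ T[0,2] ⇒ YES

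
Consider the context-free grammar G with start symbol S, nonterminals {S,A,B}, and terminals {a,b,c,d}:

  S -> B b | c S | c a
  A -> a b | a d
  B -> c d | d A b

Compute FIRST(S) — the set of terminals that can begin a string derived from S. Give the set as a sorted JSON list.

FIRST sets, iterate to fixpoint:
round 1:
  A via A→a b: +{a}
  B via B→c d: +{c}
  B via B→d A b: +{d}
  S via S→B b: +{c,d}
  FIRST[S]={c,d}  FIRST[A]={a}  FIRST[B]={c,d}
round 2: (no change)
  FIRST[S]={c,d}  FIRST[A]={a}  FIRST[B]={c,d}

FIRST(S) = ["c", "d"]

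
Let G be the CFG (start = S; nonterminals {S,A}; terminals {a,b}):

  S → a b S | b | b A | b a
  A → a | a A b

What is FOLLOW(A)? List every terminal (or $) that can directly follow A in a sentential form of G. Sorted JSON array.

FIRST sets, iterate to fixpoint:
iter 1:
  A via A→a: +{a}
  S via S→a b S: +{a}
  S via S→b: +{b}
  FIRST(S)={a,b}  FIRST(A)={a}
iter 2: — fixpoint
  FIRST(S)={a,b}  FIRST(A)={a}

FOLLOW sets:
initialize: $ ∈ FOLLOW(S)
[1]
  A→a A b: FOLLOW(A) ⊇ FIRST(b) = {b}; new: +{b}
  S→b A: FOLLOW(A) ⊇ FOLLOW(S) ⊇ {$}; new: +{$}
  S: {$}  A: {$,b}
[2] (no change)
  S: {$}  A: {$,b}

FOLLOW(A) = ["$", "b"]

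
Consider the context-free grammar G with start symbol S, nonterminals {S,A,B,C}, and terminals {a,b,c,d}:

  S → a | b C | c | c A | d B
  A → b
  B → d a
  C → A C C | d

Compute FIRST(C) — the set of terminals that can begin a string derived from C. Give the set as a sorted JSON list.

FIRST sets, iterate to fixpoint:
iter 1:
  A via A→b: +{b}
  B via B→d a: +{d}
  C via C→A C C: +{b}
  C via C→d: +{d}
  S via S→a: +{a}
  S via S→b C: +{b}
  S via S→c: +{c}
  S via S→d B: +{d}
  FIRST(S)={a,b,c,d}  FIRST(A)={b}  FIRST(B)={d}  FIRST(C)={b,d}
iter 2: — fixpoint
  FIRST(S)={a,b,c,d}  FIRST(A)={b}  FIRST(B)={d}  FIRST(C)={b,d}

FIRST(C) = ["b", "d"]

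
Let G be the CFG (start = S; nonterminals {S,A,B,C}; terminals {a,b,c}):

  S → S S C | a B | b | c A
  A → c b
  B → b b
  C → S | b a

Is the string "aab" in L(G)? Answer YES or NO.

CNF form of G:
  S -> S X4 | T0 A | T2 B | b
  A -> T0 T1
  B -> T1 T1
  C -> S X3 | T0 A | T1 T2 | T2 B | b
  T0 -> c
  T1 -> b
  T2 -> a
  X3 -> S C
  X4 -> S C

CYK fill:
  T[0,0] 'a' = {T2}  orig:{}
  T[1,1] 'a' = {T2}  orig:{}
  T[2,2] 'b' = {C,S,T1}  orig:{C,S}
  T[0,1] 'aa' = ∅
  T[1,2] 'ab' = ∅
  T[0,2] 'aab' = ∅

S ∉ T[0,2] ⇒ NO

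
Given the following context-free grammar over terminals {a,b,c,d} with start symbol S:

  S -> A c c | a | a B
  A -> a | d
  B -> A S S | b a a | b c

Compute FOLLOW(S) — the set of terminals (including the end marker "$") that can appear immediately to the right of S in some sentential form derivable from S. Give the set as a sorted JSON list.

Compute FIRST by fixpoint:
iter 1:
  A via A→a: +{a}
  A via A→d: +{d}
  B via B→A S S: +{a,d}
  B via B→b a a: +{b}
  S via S→A c c: +{a,d}
  FIRST[S]={a,d}  FIRST[A]={a,d}  FIRST[B]={a,b,d}
iter 2: (no change)
  FIRST[S]={a,d}  FIRST[A]={a,d}  FIRST[B]={a,b,d}

FOLLOW sets:
FOLLOW(S) := {$}
round 1:
  B→A S S: FOLLOW(A) ⊇ FIRST(S) = {a,d}; new: +{a,d}
  B→A S S: FOLLOW(S) ⊇ FIRST(S) = {a,d}; new: +{a,d}
  S→A c c: FOLLOW(A) ⊇ FIRST(c) = {c}; new: +{c}
  S→a B: FOLLOW(B) ⊇ FOLLOW(S) ⊇ {$,a,d}; new: +{$,a,d}
  FOLLOW(S)={$,a,d}  FOLLOW(A)={a,c,d}  FOLLOW(B)={$,a,d}
round 2: — fixpoint
  FOLLOW(S)={$,a,d}  FOLLOW(A)={a,c,d}  FOLLOW(B)={$,a,d}

FOLLOW(S) = ["$", "a", "d"]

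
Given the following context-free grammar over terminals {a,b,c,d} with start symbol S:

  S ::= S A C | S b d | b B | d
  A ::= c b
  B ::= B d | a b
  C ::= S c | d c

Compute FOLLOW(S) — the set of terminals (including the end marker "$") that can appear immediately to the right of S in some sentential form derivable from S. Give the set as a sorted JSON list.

FIRST iteration:
round 1:
  A via A→c b: +{c}
  B via B→a b: +{a}
  C via C→d c: +{d}
  S via S→b B: +{b}
  S via S→d: +{d}
  S: {b,d}  A: {c}  B: {a}  C: {d}
round 2:
  C via C→S c: +{b}
  S: {b,d}  A: {c}  B: {a}  C: {b,d}
round 3: done
  S: {b,d}  A: {c}  B: {a}  C: {b,d}

FOLLOW sets:
FOLLOW(S) := {$}
[1]
  B→B d: FOLLOW(B) ⊇ FIRST(d) = {d}; new: +{d}
  C→S c: FOLLOW(S) ⊇ FIRST(c) = {c}; new: +{c}
  S→S A C: FOLLOW(A) ⊇ FIRST(C) = {b,d}; new: +{b,d}
  S→S A C: FOLLOW(C) ⊇ FOLLOW(S) ⊇ {$,c}; new: +{$,c}
  S→S b d: FOLLOW(S) ⊇ FIRST(b) = {b}; new: +{b}
  S→b B: FOLLOW(B) ⊇ FOLLOW(S) ⊇ {$,b,c}; new: +{$,b,c}
  FOLLOW[S]={$,b,c}  FOLLOW[A]={b,d}  FOLLOW[B]={$,b,c,d}  FOLLOW[C]={$,c}
[2]
  S→S A C: FOLLOW(C) ⊇ FOLLOW(S) ⊇ {$,b,c}; new: +{b}
  FOLLOW[S]={$,b,c}  FOLLOW[A]={b,d}  FOLLOW[B]={$,b,c,d}  FOLLOW[C]={$,b,c}
[3] done
  FOLLOW[S]={$,b,c}  FOLLOW[A]={b,d}  FOLLOW[B]={$,b,c,d}  FOLLOW[C]={$,b,c}

FOLLOW(S) = ["$", "b", "c"]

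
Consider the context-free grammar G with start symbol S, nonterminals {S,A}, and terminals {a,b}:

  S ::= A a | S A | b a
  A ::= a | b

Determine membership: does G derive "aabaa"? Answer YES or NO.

Convert to CNF:
  S -> A T0 | S A | T1 T0
  A -> a | b
  T0 -> a
  T1 -> b

CYK fill:
  cell(0,0) a: {A,T0}  orig:{A}
  cell(1,1) a: {A,T0}  orig:{A}
  cell(2,2) b: {A,T1}  orig:{A}
  cell(3,3) a: {A,T0}  orig:{A}
  cell(4,4) a: {A,T0}  orig:{A}
  cell(0,1) aa: {S}
  cell(1,2) ab: ∅
  cell(2,3) ba: {S}
  cell(3,4) aa: {S}
  cell(0,2) aab: {S}
  cell(1,3) aba: ∅
  cell(2,4) baa: {S}
  cell(0,3) aaba: {S}
  cell(1,4) abaa: ∅
  cell(0,4) aabaa: {S}

S ∈ T[0,4] ⇒ YES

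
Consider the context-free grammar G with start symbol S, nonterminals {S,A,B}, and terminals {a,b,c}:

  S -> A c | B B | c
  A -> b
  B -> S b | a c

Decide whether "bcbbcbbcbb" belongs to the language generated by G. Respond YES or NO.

Convert to CNF:
  S -> A T2 | B B | c
  A -> b
  B -> S T0 | T1 T2
  T0 -> b
  T1 -> a
  T2 -> c

CYK table (by increasing span):
  cell(0,0) b: {A,T0}  orig:{A}
  cell(1,1) c: {S,T2}  orig:{S}
  cell(2,2) b: {A,T0}  orig:{A}
  cell(3,3) b: {A,T0}  orig:{A}
  cell(4,4) c: {S,T2}  orig:{S}
  cell(5,5) b: {A,T0}  orig:{A}
  cell(6,6) b: {A,T0}  orig:{A}
  cell(7,7) c: {S,T2}  orig:{S}
  cell(8,8) b: {A,T0}  orig:{A}
  cell(9,9) b: {A,T0}  orig:{A}
  cell(0,1) bc: {S}
  cell(1,2) cb: {B}
  cell(2,3) bb: ∅
  cell(3,4) bc: {S}
  cell(4,5) cb: {B}
  cell(5,6) bb: ∅
  cell(6,7) bc: {S}
  cell(7,8) cb: {B}
  cell(8,9) bb: ∅
  cell(0,2) bcb: {B}
  cell(1,3) cbb: ∅
  cell(2,4) bbc: ∅
  cell(3,5) bcb: {B}
  cell(4,6) cbb: ∅
  cell(5,7) bbc: ∅
  cell(6,8) bcb: {B}
  cell(7,9) cbb: ∅
  cell(0,3) bcbb: ∅
  cell(1,4) cbbc: ∅
  cell(2,5) bbcb: ∅
  cell(3,6) bcbb: ∅
  cell(4,7) cbbc: ∅
  cell(5,8) bbcb: ∅
  cell(6,9) bcbb: ∅
  cell(0,4) bcbbc: ∅
  cell(1,5) cbbcb: {S}
  cell(2,6) bbcbb: ∅
  cell(3,7) bcbbc: ∅
  cell(4,8) cbbcb: {S}
  cell(5,9) bbcbb: ∅
  cell(0,5) bcbbcb: {S}
  cell(1,6) cbbcbb: {B}
  cell(2,7) bbcbbc: ∅
  cell(3,8) bcbbcb: {S}
  cell(4,9) cbbcbb: {B}
  cell(0,6) bcbbcbb: {B}
  cell(1,7) cbbcbbc: ∅
  cell(2,8) bbcbbcb: ∅
  cell(3,9) bcbbcbb: {B}
  cell(0,7) bcbbcbbc: ∅
  cell(1,8) cbbcbbcb: {S}
  cell(2,9) bbcbbcbb: ∅
  cell(0,8) bcbbcbbcb: {S}
  cell(1,9) cbbcbbcbb: {B,S}
  cell(0,9) bcbbcbbcbb: {B,S}

S ∈ T[0,9] ⇒ YES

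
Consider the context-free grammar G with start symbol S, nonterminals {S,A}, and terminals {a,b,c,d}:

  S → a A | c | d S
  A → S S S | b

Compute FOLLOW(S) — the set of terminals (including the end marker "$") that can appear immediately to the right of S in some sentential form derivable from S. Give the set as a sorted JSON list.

FIRST iteration:
iter 1:
  A via A→b: +{b}
  S via S→a A: +{a}
  S via S→c: +{c}
  S via S→d S: +{d}
  FIRST(S)={a,c,d}  FIRST(A)={b}
iter 2:
  A via A→S S S: +{a,c,d}
  FIRST(S)={a,c,d}  FIRST(A)={a,b,c,d}
iter 3: (no change)
  FIRST(S)={a,c,d}  FIRST(A)={a,b,c,d}

FOLLOW iteration:
seed FOLLOW(S) with $
[1]
  A→S S S: FOLLOW(S) ⊇ FIRST(S) = {a,c,d}; new: +{a,c,d}
  S→a A: FOLLOW(A) ⊇ FOLLOW(S) ⊇ {$,a,c,d}; new: +{$,a,c,d}
  FOLLOW(S)={$,a,c,d}  FOLLOW(A)={$,a,c,d}
[2] (stable)
  FOLLOW(S)={$,a,c,d}  FOLLOW(A)={$,a,c,d}

FOLLOW(S) = ["$", "a", "c", "d"]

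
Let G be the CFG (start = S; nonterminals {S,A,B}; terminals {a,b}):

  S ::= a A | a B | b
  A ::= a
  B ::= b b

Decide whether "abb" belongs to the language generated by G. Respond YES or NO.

CNF form of G:
  S -> T1 A | T1 B | b
  A -> a
  B -> T0 T0
  T0 -> b
  T1 -> a

Fill CYK table bottom-up:
  cell(0,0) a: {A,T1}  orig:{A}
  cell(1,1) b: {S,T0}  orig:{S}
  cell(2,2) b: {S,T0}  orig:{S}
  cell(0,1) ab: ∅
  cell(1,2) bb: {B}
  cell(0,2) abb: {S}

S ∈ T[0,2] ⇒ YES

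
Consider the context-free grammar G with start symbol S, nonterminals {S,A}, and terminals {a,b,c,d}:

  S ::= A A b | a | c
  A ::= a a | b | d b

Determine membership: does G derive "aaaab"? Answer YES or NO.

Convert to CNF:
  S -> A X3 | a | c
  A -> T0 T0 | T1 T2 | b
  T0 -> a
  T1 -> d
  T2 -> b
  X3 -> A T2

CYK table (by increasing span):
  cell(0,0) a: {S,T0}  orig:{S}
  cell(1,1) a: {S,T0}  orig:{S}
  cell(2,2) a: {S,T0}  orig:{S}
  cell(3,3) a: {S,T0}  orig:{S}
  cell(4,4) b: {A,T2}  orig:{A}
  cell(0,1) aa: {A}
  cell(1,2) aa: {A}
  cell(2,3) aa: {A}
  cell(3,4) ab: ∅
  cell(0,2) aaa: ∅
  cell(1,3) aaa: ∅
  cell(2,4) aab: {X3}  orig:{}
  cell(0,3) aaaa: ∅
  cell(1,4) aaab: ∅
  cell(0,4) aaaab: {S}

S ∈ T[0,4] ⇒ YES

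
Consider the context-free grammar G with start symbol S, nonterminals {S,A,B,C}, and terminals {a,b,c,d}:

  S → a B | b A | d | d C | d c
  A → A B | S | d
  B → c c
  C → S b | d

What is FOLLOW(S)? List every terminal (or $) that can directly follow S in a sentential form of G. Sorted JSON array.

Compute FIRST by fixpoint:
pass 1:
  A via A→d: +{d}
  B via B→c c: +{c}
  C via C→d: +{d}
  S via S→a B: +{a}
  S via S→b A: +{b}
  S via S→d: +{d}
  FIRST[S]={a,b,d}  FIRST[A]={d}  FIRST[B]={c}  FIRST[C]={d}
pass 2:
  A via A→S: +{a,b}
  C via C→S b: +{a,b}
  FIRST[S]={a,b,d}  FIRST[A]={a,b,d}  FIRST[B]={c}  FIRST[C]={a,b,d}
pass 3: (stable)
  FIRST[S]={a,b,d}  FIRST[A]={a,b,d}  FIRST[B]={c}  FIRST[C]={a,b,d}

FOLLOW iteration:
seed FOLLOW(S) with $
round 1:
  A→A B: FOLLOW(A) ⊇ FIRST(B) = {c}; new: +{c}
  A→A B: FOLLOW(B) ⊇ FOLLOW(A) ⊇ {c}; new: +{c}
  A→S: FOLLOW(S) ⊇ FOLLOW(A) ⊇ {c}; new: +{c}
  C→S b: FOLLOW(S) ⊇ FIRST(b) = {b}; new: +{b}
  S→a B: FOLLOW(B) ⊇ FOLLOW(S) ⊇ {$,b,c}; new: +{$,b}
  S→b A: FOLLOW(A) ⊇ FOLLOW(S) ⊇ {$,b,c}; new: +{$,b}
  S→d C: FOLLOW(C) ⊇ FOLLOW(S) ⊇ {$,b,c}; new: +{$,b,c}
  FOLLOW(S)={$,b,c}  FOLLOW(A)={$,b,c}  FOLLOW(B)={$,b,c}  FOLLOW(C)={$,b,c}
round 2: (no change)
  FOLLOW(S)={$,b,c}  FOLLOW(A)={$,b,c}  FOLLOW(B)={$,b,c}  FOLLOW(C)={$,b,c}

FOLLOW(S) = ["$", "b", "c"]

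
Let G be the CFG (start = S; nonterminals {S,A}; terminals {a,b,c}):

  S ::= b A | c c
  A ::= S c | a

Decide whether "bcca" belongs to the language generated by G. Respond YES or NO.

Convert to CNF:
  S -> T0 T0 | T1 A
  A -> S T0 | a
  T0 -> c
  T1 -> b

CYK fill:
  cell(0,0) b: {T1}  orig:{}
  cell(1,1) c: {T0}  orig:{}
  cell(2,2) c: {T0}  orig:{}
  cell(3,3) a: {A}
  cell(0,1) bc: ∅
  cell(1,2) cc: {S}
  cell(2,3) ca: ∅
  cell(0,2) bcc: ∅
  cell(1,3) cca: ∅
  cell(0,3) bcca: ∅

S ∉ T[0,3] ⇒ NO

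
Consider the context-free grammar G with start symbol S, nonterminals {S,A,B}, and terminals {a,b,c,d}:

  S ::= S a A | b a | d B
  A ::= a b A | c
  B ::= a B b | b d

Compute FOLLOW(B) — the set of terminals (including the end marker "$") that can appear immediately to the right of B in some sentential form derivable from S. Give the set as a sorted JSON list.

FIRST sets, iterate to fixpoint:
pass 1:
  A via A→a b A: +{a}
  A via A→c: +{c}
  B via B→a B b: +{a}
  B via B→b d: +{b}
  S via S→b a: +{b}
  S via S→d B: +{d}
  S: {b,d}  A: {a,c}  B: {a,b}
pass 2: (no change)
  S: {b,d}  A: {a,c}  B: {a,b}

FOLLOW sets:
initialize: $ ∈ FOLLOW(S)
pass 1:
  B→a B b: FOLLOW(B) ⊇ FIRST(b) = {b}; new: +{b}
  S→S a A: FOLLOW(S) ⊇ FIRST(a) = {a}; new: +{a}
  S→S a A: FOLLOW(A) ⊇ FOLLOW(S) ⊇ {$,a}; new: +{$,a}
  S→d B: FOLLOW(B) ⊇ FOLLOW(S) ⊇ {$,a}; new: +{$,a}
  FOLLOW[S]={$,a}  FOLLOW[A]={$,a}  FOLLOW[B]={$,a,b}
pass 2: (no change)
  FOLLOW[S]={$,a}  FOLLOW[A]={$,a}  FOLLOW[B]={$,a,b}

FOLLOW(B) = ["$", "a", "b"]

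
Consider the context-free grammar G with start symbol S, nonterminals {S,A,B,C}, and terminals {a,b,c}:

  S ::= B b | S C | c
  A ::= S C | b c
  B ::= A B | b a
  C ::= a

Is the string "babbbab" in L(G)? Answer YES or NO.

CNF form of G:
  S -> B T0 | S C | c
  A -> S C | T0 T1
  B -> A B | T0 T2
  C -> a
  T0 -> b
  T1 -> c
  T2 -> a

CYK table (by increasing span):
  T[0,0] 'b' = {T0}  orig:{}
  T[1,1] 'a' = {C,T2}  orig:{C}
  T[2,2] 'b' = {T0}  orig:{}
  T[3,3] 'b' = {T0}  orig:{}
  T[4,4] 'b' = {T0}  orig:{}
  T[5,5] 'a' = {C,T2}  orig:{C}
  T[6,6] 'b' = {T0}  orig:{}
  T[0,1] 'ba' = {B}
  T[1,2] 'ab' = ∅
  T[2,3] 'bb' = ∅
  T[3,4] 'bb' = ∅
  T[4,5] 'ba' = {B}
  T[5,6] 'ab' = ∅
  T[0,2] 'bab' = {S}
  T[1,3] 'abb' = ∅
  T[2,4] 'bbb' = ∅
  T[3,5] 'bba' = ∅
  T[4,6] 'bab' = {S}
  T[0,3] 'babb' = ∅
  T[1,4] 'abbb' = ∅
  T[2,5] 'bbba' = ∅
  T[3,6] 'bbab' = ∅
  T[0,4] 'babbb' = ∅
  T[1,5] 'abbba' = ∅
  T[2,6] 'bbbab' = ∅
  T[0,5] 'babbba' = ∅
  T[1,6] 'abbbab' = ∅
  T[0,6] 'babbbab' = ∅

S ∉ T[0,6] ⇒ NO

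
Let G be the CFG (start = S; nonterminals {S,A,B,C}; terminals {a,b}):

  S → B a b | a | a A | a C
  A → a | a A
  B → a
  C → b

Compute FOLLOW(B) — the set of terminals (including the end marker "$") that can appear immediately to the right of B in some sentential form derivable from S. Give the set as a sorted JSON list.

Compute FIRST by fixpoint:
[1]
  A via A→a: +{a}
  B via B→a: +{a}
  C via C→b: +{b}
  S via S→B a b: +{a}
  FIRST[S]={a}  FIRST[A]={a}  FIRST[B]={a}  FIRST[C]={b}
[2] (no change)
  FIRST[S]={a}  FIRST[A]={a}  FIRST[B]={a}  FIRST[C]={b}

FOLLOW sets:
seed FOLLOW(S) with $
round 1:
  S→B a b: FOLLOW(B) ⊇ FIRST(a) = {a}; new: +{a}
  S→a A: FOLLOW(A) ⊇ FOLLOW(S) ⊇ {$}; new: +{$}
  S→a C: FOLLOW(C) ⊇ FOLLOW(S) ⊇ {$}; new: +{$}
  FOLLOW[S]={$}  FOLLOW[A]={$}  FOLLOW[B]={a}  FOLLOW[C]={$}
round 2: done
  FOLLOW[S]={$}  FOLLOW[A]={$}  FOLLOW[B]={a}  FOLLOW[C]={$}

FOLLOW(B) = ["a"]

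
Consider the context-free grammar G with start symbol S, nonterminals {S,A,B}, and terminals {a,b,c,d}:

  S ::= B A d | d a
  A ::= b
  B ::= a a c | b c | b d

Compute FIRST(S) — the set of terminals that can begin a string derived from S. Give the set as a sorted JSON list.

Compute FIRST by fixpoint:
pass 1:
  A via A→b: +{b}
  B via B→a a c: +{a}
  B via B→b c: +{b}
  S via S→B A d: +{a,b}
  S via S→d a: +{d}
  FIRST(S)={a,b,d}  FIRST(A)={b}  FIRST(B)={a,b}
pass 2: (no change)
  FIRST(S)={a,b,d}  FIRST(A)={b}  FIRST(B)={a,b}

FIRST(S) = ["a", "b", "d"]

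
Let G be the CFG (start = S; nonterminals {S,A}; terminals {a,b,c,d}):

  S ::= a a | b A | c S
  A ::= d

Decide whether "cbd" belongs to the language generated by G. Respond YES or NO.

Convert to CNF:
  S -> T0 T0 | T1 A | T2 S
  A -> d
  T0 -> a
  T1 -> b
  T2 -> c

Fill CYK table bottom-up:
  [0..0]={T2}  "c"  orig:{}
  [1..1]={T1}  "b"  orig:{}
  [2..2]={A}  "d"
  [0..1]=∅  "cb"
  [1..2]={S}  "bd"
  [0..2]={S}  "cbd"

S ∈ T[0,2] ⇒ YES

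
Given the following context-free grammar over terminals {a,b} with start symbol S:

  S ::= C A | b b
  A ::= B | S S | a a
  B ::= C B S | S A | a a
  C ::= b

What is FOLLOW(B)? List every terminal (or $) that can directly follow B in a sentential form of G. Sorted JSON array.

Compute FIRST by fixpoint:
[1]
  A via A→a a: +{a}
  B via B→a a: +{a}
  C via C→b: +{b}
  S via S→C A: +{b}
  FIRST(S)={b}  FIRST(A)={a}  FIRST(B)={a}  FIRST(C)={b}
[2]
  A via A→S S: +{b}
  B via B→C B S: +{b}
  FIRST(S)={b}  FIRST(A)={a,b}  FIRST(B)={a,b}  FIRST(C)={b}
[3] — fixpoint
  FIRST(S)={b}  FIRST(A)={a,b}  FIRST(B)={a,b}  FIRST(C)={b}

FOLLOW sets:
initialize: $ ∈ FOLLOW(S)
round 1:
  A→S S: FOLLOW(S) ⊇ FIRST(S) = {b}; new: +{b}
  B→C B S: FOLLOW(C) ⊇ FIRST(B) = {a,b}; new: +{a,b}
  B→C B S: FOLLOW(B) ⊇ FIRST(S) = {b}; new: +{b}
  B→S A: FOLLOW(S) ⊇ FIRST(A) = {a,b}; new: +{a}
  B→S A: FOLLOW(A) ⊇ FOLLOW(B) ⊇ {b}; new: +{b}
  S→C A: FOLLOW(A) ⊇ FOLLOW(S) ⊇ {$,a,b}; new: +{$,a}
  S: {$,a,b}  A: {$,a,b}  B: {b}  C: {a,b}
round 2:
  A→B: FOLLOW(B) ⊇ FOLLOW(A) ⊇ {$,a,b}; new: +{$,a}
  S: {$,a,b}  A: {$,a,b}  B: {$,a,b}  C: {a,b}
round 3: — fixpoint
  S: {$,a,b}  A: {$,a,b}  B: {$,a,b}  C: {a,b}

FOLLOW(B) = ["$", "a", "b"]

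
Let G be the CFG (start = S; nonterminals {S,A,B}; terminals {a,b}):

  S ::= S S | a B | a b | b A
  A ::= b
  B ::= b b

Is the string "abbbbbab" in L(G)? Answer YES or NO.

CNF form of G:
  S -> S S | T0 A | T1 B | T1 T0
  A -> b
  B -> T0 T0
  T0 -> b
  T1 -> a

CYK fill:
  cell(0,0) a: {T1}  orig:{}
  cell(1,1) b: {A,T0}  orig:{A}
  cell(2,2) b: {A,T0}  orig:{A}
  cell(3,3) b: {A,T0}  orig:{A}
  cell(4,4) b: {A,T0}  orig:{A}
  cell(5,5) b: {A,T0}  orig:{A}
  cell(6,6) a: {T1}  orig:{}
  cell(7,7) b: {A,T0}  orig:{A}
  cell(0,1) ab: {S}
  cell(1,2) bb: {B,S}
  cell(2,3) bb: {B,S}
  cell(3,4) bb: {B,S}
  cell(4,5) bb: {B,S}
  cell(5,6) ba: ∅
  cell(6,7) ab: {S}
  cell(0,2) abb: {S}
  cell(1,3) bbb: ∅
  cell(2,4) bbb: ∅
  cell(3,5) bbb: ∅
  cell(4,6) bba: ∅
  cell(5,7) bab: ∅
  cell(0,3) abbb: {S}
  cell(1,4) bbbb: {S}
  cell(2,5) bbbb: {S}
  cell(3,6) bbba: ∅
  cell(4,7) bbab: {S}
  cell(0,4) abbbb: {S}
  cell(1,5) bbbbb: ∅
  cell(2,6) bbbba: ∅
  cell(3,7) bbbab: ∅
  cell(0,5) abbbbb: {S}
  cell(1,6) bbbbba: ∅
  cell(2,7) bbbbab: {S}
  cell(0,6) abbbbba: ∅
  cell(1,7) bbbbbab: ∅
  cell(0,7) abbbbbab: {S}

S ∈ T[0,7] ⇒ YES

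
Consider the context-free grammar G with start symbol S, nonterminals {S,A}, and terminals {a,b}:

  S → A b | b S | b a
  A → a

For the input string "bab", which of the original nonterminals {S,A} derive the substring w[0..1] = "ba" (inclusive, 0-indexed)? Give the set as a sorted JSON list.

CNF form of G:
  S -> A T0 | T0 S | T0 T1
  A -> a
  T0 -> b
  T1 -> a

CYK table (by increasing span) (cells [i..j] with 0 ≤ i ≤ j ≤ 1 only):
  T[0,0] 'b' = {T0}  orig:{}
  T[1,1] 'a' = {A,T1}  orig:{A}
  T[0,1] 'ba' = {S}

Original NTs in T[0,1] deriving "ba": ["S"]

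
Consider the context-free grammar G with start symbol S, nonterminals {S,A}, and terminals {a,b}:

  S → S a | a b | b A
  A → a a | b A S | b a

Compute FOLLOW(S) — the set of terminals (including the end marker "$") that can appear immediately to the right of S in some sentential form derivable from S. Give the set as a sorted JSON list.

FIRST iteration:
[1]
  A via A→a a: +{a}
  A via A→b A S: +{b}
  S via S→a b: +{a}
  S via S→b A: +{b}
  S: {a,b}  A: {a,b}
[2] done
  S: {a,b}  A: {a,b}

FOLLOW iteration:
initialize: $ ∈ FOLLOW(S)
pass 1:
  A→b A S: FOLLOW(A) ⊇ FIRST(S) = {a,b}; new: +{a,b}
  A→b A S: FOLLOW(S) ⊇ FOLLOW(A) ⊇ {a,b}; new: +{a,b}
  S→b A: FOLLOW(A) ⊇ FOLLOW(S) ⊇ {$,a,b}; new: +{$}
  S: {$,a,b}  A: {$,a,b}
pass 2: (no change)
  S: {$,a,b}  A: {$,a,b}

FOLLOW(S) = ["$", "a", "b"]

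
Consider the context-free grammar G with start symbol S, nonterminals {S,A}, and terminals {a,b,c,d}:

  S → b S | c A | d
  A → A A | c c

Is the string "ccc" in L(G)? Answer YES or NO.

CNF form of G:
  S -> T0 A | T1 S | d
  A -> A A | T0 T0
  T0 -> c
  T1 -> b

CYK fill:
  [0..0]={T0}  "c"  orig:{}
  [1..1]={T0}  "c"  orig:{}
  [2..2]={T0}  "c"  orig:{}
  [0..1]={A}  "cc"
  [1..2]={A}  "cc"
  [0..2]={S}  "ccc"

S ∈ T[0,2] ⇒ YES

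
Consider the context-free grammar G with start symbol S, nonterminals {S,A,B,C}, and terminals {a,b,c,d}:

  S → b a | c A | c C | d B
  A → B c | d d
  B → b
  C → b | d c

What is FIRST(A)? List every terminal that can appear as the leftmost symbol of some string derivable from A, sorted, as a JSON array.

FIRST sets, iterate to fixpoint:
iter 1:
  A via A→d d: +{d}
  B via B→b: +{b}
  C via C→b: +{b}
  C via C→d c: +{d}
  S via S→b a: +{b}
  S via S→c A: +{c}
  S via S→d B: +{d}
  FIRST(S)={b,c,d}  FIRST(A)={d}  FIRST(B)={b}  FIRST(C)={b,d}
iter 2:
  A via A→B c: +{b}
  FIRST(S)={b,c,d}  FIRST(A)={b,d}  FIRST(B)={b}  FIRST(C)={b,d}
iter 3: (no change)
  FIRST(S)={b,c,d}  FIRST(A)={b,d}  FIRST(B)={b}  FIRST(C)={b,d}

FIRST(A) = ["b", "d"]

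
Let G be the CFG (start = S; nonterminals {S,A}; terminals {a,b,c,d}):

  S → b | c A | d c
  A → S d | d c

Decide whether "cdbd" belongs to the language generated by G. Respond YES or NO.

CNF form of G:
  S -> T0 T1 | T1 A | b
  A -> S T0 | T0 T1
  T0 -> d
  T1 -> c

CYK table (by increasing span):
  T[0,0] 'c' = {T1}  orig:{}
  T[1,1] 'd' = {T0}  orig:{}
  T[2,2] 'b' = {S}
  T[3,3] 'd' = {T0}  orig:{}
  T[0,1] 'cd' = ∅
  T[1,2] 'db' = ∅
  T[2,3] 'bd' = {A}
  T[0,2] 'cdb' = ∅
  T[1,3] 'dbd' = ∅
  T[0,3] 'cdbd' = ∅

S ∉ T[0,3] ⇒ NO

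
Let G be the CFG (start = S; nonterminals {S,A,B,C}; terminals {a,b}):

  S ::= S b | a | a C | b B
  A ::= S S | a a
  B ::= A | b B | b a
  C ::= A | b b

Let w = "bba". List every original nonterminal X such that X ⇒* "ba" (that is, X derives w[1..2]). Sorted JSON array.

CNF form of G:
  S -> S T1 | T0 C | T1 B | a
  A -> S S | T0 T0
  B -> S S | T0 T0 | T1 B | T1 T0
  C -> S S | T0 T0 | T1 T1
  T0 -> a
  T1 -> b

CYK table (by increasing span) (cells [i..j] with 1 ≤ i ≤ j ≤ 2 only):
  T[1,1] 'b' = {T1}  orig:{}
  T[2,2] 'a' = {S,T0}  orig:{S}
  T[1,2] 'ba' = {B}

Original NTs in T[1,2] deriving "ba": ["B"]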